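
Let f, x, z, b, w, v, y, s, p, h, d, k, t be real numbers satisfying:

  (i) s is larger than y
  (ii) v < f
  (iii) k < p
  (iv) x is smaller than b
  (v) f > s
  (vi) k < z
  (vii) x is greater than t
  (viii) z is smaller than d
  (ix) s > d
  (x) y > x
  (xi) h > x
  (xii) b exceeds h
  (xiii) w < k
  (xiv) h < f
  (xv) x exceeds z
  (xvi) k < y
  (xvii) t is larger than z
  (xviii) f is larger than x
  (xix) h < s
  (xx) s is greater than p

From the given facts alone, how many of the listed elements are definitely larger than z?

8

From z the given relations immediately reach d, t, x.
From those, y, h, s, f, b — 8 in total.
Nothing else is reachable above z; 8 in all.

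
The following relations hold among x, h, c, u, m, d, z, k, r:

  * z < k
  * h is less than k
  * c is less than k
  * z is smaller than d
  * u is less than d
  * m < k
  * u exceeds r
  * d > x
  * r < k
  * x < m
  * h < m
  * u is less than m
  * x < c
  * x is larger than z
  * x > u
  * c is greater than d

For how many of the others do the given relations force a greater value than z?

5

The elements the relations force above z are x, d, m, c, k — no chain reaches any other.
That is 5.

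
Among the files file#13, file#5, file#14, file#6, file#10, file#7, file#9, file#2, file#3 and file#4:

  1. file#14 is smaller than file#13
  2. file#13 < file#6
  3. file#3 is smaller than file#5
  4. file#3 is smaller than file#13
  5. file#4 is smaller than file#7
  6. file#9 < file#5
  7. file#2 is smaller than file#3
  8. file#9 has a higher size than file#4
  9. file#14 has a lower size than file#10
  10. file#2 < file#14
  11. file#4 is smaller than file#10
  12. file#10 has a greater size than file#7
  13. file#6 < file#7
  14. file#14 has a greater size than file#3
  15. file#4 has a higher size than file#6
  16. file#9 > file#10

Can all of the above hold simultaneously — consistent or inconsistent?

Every relation is compatible with file#2 < file#3 < file#14 < file#13 < file#6 < file#4 < file#7 < file#10 < file#9 < file#5; the set is consistent.

consistent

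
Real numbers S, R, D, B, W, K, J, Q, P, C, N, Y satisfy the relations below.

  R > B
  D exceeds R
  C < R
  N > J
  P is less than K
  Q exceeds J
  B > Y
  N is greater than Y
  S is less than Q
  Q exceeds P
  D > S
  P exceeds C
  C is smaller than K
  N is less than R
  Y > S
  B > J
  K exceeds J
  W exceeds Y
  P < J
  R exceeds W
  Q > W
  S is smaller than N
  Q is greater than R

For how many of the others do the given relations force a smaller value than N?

5

The elements the relations force below N are S, C, P, J, Y — no chain reaches any other.
That is 5.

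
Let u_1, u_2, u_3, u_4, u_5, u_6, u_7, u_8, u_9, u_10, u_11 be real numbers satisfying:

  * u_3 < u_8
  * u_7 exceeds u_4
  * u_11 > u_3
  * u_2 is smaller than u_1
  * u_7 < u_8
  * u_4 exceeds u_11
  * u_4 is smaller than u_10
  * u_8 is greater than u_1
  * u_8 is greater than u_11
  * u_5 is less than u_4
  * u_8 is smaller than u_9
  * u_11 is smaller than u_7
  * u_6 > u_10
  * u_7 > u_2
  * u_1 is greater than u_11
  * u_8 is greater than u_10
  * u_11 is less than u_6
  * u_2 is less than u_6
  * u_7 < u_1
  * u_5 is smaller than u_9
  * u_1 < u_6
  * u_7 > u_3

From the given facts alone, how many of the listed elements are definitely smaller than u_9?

9

The elements the relations force below u_9 are u_2, u_3, u_11, u_5, u_4, u_10, u_7, u_1, u_8 — no chain reaches any other.
That is 9.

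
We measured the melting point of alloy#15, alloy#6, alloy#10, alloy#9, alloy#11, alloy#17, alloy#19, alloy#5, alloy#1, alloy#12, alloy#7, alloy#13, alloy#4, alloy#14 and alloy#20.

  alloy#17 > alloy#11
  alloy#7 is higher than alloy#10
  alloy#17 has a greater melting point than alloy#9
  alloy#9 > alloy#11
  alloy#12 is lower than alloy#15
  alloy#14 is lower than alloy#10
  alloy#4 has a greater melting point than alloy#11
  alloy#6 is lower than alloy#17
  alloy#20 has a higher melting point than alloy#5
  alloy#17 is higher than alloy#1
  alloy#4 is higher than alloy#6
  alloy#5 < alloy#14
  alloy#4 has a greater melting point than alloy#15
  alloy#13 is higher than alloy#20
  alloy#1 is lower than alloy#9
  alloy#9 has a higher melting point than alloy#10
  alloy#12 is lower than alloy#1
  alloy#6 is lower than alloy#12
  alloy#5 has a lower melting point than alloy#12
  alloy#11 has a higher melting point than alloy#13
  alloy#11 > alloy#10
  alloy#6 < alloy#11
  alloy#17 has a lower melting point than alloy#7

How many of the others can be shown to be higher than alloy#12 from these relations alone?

6

Directly above alloy#12: alloy#1, alloy#15.
One step further: alloy#9, alloy#17, alloy#4 (5 so far).
One step further: alloy#7 (6 so far).
Nothing else is reachable above alloy#12; 6 in all.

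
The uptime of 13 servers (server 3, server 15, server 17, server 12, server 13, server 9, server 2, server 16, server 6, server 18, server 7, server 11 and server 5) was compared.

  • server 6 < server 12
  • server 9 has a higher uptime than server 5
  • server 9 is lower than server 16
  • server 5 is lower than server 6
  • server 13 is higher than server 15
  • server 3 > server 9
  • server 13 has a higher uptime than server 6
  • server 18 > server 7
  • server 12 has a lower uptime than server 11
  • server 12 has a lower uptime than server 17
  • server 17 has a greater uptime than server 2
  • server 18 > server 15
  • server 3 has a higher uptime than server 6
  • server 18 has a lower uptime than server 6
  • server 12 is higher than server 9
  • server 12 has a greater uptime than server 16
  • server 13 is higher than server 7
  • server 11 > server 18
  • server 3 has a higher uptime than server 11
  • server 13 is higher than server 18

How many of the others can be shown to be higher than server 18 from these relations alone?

6

Directly above server 18: server 6, server 11, server 13.
One step further: server 12, server 3 (5 so far).
One step further: server 17 (6 so far).
Nothing else is reachable above server 18; 6 in all.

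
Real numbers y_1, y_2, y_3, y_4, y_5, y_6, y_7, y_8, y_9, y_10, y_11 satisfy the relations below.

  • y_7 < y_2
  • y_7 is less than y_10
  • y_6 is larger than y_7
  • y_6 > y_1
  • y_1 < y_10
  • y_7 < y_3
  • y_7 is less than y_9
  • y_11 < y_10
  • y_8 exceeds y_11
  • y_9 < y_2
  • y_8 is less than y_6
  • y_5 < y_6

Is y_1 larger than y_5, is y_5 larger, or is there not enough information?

undetermined

Following every chain through y_1: above y_1 we get y_10, y_6.
y_5 is not reached, and no chain runs the other way from y_5 to y_1.
So the given relations leave the order of y_1 and y_5 undetermined.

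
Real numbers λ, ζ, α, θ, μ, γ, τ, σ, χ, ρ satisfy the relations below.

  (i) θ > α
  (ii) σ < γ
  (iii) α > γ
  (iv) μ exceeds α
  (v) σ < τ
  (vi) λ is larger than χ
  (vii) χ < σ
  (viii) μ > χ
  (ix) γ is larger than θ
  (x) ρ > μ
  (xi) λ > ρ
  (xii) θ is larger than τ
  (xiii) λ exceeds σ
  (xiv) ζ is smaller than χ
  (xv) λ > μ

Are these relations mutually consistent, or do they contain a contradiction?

We have α < θ stated directly, yet also θ < γ < α by chaining the others — so θ < α. Contradiction.

inconsistent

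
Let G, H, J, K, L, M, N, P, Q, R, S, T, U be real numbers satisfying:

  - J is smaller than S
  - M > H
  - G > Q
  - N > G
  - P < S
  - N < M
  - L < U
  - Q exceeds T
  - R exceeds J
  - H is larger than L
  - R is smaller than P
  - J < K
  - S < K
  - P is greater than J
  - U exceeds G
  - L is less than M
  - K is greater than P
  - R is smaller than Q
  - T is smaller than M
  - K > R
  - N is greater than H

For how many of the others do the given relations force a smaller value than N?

7

Directly below N: G, H.
One step further: L, Q (4 so far).
One step further: T, R (6 so far).
One step further: J (7 so far).
No other element is forced below N by the given relations, so the count is 7.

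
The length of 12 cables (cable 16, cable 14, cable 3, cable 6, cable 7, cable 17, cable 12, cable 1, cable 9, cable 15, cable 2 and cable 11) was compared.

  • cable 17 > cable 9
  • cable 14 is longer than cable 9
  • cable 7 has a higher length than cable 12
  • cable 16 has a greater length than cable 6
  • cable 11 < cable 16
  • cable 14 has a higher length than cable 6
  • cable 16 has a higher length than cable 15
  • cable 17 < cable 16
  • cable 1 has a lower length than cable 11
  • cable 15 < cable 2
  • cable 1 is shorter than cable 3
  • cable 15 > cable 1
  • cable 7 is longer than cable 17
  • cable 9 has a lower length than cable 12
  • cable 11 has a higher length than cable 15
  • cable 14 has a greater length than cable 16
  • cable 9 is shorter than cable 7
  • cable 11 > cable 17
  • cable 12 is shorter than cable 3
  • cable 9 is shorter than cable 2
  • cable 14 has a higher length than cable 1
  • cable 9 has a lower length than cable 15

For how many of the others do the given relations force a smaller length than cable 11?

4

The elements the relations force below cable 11 are cable 1, cable 9, cable 17, cable 15 — no chain reaches any other.
That is 4.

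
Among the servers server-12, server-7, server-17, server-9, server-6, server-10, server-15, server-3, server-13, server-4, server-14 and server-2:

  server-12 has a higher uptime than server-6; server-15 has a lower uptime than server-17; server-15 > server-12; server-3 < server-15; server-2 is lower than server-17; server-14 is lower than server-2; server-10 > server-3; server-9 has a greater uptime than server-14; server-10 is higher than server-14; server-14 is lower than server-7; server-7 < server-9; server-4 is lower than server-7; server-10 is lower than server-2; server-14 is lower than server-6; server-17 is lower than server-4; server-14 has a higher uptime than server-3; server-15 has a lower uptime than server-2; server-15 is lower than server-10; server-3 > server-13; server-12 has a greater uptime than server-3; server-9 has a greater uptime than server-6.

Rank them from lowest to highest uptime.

The consecutive links are each given: server-13 < server-3; server-3 < server-14; server-14 < server-6; server-6 < server-12; server-12 < server-15; server-15 < server-10; server-10 < server-2; server-2 < server-17; server-17 < server-4; server-4 < server-7; server-7 < server-9.

server-13 < server-3 < server-14 < server-6 < server-12 < server-15 < server-10 < server-2 < server-17 < server-4 < server-7 < server-9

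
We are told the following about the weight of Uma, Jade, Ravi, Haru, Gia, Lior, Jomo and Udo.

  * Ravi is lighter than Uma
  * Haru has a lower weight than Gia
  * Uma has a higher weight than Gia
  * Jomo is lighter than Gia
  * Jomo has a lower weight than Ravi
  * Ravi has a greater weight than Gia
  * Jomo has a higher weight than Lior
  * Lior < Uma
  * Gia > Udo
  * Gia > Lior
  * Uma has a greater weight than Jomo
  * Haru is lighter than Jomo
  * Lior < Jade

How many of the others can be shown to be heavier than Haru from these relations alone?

From Haru the given relations immediately reach Jomo, Gia.
From those, Ravi, Uma — 4 in total.
No other element is forced above Haru by the given relations, so the count is 4.

4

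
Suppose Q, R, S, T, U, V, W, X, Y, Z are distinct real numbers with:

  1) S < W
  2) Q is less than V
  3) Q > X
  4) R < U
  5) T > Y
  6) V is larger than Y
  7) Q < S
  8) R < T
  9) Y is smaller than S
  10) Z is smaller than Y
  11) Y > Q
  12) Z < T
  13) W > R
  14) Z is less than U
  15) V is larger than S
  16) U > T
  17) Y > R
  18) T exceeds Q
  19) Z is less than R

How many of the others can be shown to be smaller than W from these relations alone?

6

From W the given relations immediately reach R, S.
From those, Z, Q, Y — 5 in total.
From those, X — 6 in total.
Nothing else is reachable below W; 6 in all.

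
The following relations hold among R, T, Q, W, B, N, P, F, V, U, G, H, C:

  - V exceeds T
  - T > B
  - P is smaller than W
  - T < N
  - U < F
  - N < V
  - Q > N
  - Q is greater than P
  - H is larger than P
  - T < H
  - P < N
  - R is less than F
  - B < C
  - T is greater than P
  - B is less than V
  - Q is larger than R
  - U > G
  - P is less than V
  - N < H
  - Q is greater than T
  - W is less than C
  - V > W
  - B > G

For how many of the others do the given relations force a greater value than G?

9

From G the given relations immediately reach B, U.
From those, T, C, V, F — 6 in total.
From those, N, Q, H — 9 in total.
No other element is forced above G by the given relations, so the count is 9.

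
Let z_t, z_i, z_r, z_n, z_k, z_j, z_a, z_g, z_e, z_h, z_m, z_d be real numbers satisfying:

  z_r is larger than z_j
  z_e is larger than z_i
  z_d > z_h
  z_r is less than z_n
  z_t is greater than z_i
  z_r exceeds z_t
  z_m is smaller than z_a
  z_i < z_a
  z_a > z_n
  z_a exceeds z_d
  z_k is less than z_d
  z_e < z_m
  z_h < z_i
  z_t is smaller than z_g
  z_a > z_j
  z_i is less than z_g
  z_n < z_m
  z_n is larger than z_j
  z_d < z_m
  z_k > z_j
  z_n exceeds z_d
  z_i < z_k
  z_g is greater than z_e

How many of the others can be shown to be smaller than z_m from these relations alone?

9

Directly below z_m: z_e, z_d, z_n.
One step further: z_h, z_i, z_j, z_k, z_r (8 so far).
One step further: z_t (9 so far).
Nothing else is reachable below z_m; 9 in all.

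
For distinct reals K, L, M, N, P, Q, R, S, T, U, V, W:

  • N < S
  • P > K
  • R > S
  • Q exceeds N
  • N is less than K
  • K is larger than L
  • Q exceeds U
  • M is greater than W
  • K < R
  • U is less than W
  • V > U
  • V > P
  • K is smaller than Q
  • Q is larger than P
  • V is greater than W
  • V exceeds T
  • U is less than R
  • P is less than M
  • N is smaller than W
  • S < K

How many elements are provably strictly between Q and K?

1

Chaining upward from K reaches: P, R, V, M.
Chaining downward from Q reaches: N, S, U, L, P.
Strictly between K and Q are those in both lists: P — 1 element.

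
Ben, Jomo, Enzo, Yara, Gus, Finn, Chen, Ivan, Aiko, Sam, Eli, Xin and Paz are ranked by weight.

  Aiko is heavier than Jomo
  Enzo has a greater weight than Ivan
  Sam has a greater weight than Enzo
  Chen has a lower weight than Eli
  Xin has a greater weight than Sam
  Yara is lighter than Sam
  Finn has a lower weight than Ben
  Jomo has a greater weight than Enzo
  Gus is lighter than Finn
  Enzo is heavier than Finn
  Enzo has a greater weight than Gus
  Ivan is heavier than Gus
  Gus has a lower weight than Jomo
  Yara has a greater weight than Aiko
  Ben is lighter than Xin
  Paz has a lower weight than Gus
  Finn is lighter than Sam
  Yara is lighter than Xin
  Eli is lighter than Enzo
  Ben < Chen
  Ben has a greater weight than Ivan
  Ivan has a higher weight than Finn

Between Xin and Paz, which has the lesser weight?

Paz

Following the relations from Paz: Paz < Gus < Ivan < Ben < Chen < Eli < Enzo < Jomo < Aiko < Yara < Sam < Xin.
So Paz < Xin; Paz is the lighter of the two.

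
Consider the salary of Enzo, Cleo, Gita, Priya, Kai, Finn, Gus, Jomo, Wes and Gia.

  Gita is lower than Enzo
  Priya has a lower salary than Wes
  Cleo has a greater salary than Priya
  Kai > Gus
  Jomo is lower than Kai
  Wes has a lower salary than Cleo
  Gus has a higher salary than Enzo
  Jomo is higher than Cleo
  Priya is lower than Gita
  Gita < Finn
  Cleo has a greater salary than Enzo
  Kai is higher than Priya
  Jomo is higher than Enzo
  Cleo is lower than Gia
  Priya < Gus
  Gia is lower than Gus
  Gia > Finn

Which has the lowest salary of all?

Priya

Gita is not least since Priya < Gita; Enzo is not least since Gita < Enzo; Wes is not least since Priya < Wes; Cleo is not least since Enzo < Cleo; Finn is not least since Gita < Finn; Gia is not least since Cleo < Gia; Jomo is not least since Enzo < Jomo; Gus is not least since Gia < Gus; Kai is not least since Priya < Kai.
Only Priya has nothing below it, so Priya is the lowest salary.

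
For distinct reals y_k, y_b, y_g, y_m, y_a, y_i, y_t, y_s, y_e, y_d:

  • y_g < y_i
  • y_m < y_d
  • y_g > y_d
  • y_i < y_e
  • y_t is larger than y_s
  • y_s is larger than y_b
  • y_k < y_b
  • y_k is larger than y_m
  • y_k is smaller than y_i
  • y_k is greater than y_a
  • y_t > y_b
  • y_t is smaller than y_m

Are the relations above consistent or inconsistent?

inconsistent

We have y_m < y_k stated directly, yet also y_k < y_b < y_s < y_t < y_m by chaining the others — so y_k < y_m. Contradiction.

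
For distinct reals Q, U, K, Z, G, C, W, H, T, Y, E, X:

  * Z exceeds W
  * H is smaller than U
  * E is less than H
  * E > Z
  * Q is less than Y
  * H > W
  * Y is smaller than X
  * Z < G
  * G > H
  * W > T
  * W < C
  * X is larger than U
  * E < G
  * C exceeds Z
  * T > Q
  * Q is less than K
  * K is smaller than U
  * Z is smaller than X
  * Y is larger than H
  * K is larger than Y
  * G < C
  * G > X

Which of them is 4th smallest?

Z

Chaining the given pairs: Q < T < W < Z < E < H < Y < K < U < X < G < C.
The 4th smallest is Z.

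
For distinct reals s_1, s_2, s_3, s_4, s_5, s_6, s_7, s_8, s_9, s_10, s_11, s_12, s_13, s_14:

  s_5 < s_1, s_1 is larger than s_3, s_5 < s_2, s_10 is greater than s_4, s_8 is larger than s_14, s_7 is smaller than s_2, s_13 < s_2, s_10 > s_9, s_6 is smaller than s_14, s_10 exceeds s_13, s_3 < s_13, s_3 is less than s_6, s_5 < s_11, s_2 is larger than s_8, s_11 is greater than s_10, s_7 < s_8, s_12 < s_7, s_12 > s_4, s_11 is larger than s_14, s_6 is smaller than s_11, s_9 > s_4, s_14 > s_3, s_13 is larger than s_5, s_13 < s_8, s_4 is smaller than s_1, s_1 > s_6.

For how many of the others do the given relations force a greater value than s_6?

5

From s_6 the given relations immediately reach s_1, s_14, s_11.
From those, s_8 — 4 in total.
From those, s_2 — 5 in total.
No other element is forced above s_6 by the given relations, so the count is 5.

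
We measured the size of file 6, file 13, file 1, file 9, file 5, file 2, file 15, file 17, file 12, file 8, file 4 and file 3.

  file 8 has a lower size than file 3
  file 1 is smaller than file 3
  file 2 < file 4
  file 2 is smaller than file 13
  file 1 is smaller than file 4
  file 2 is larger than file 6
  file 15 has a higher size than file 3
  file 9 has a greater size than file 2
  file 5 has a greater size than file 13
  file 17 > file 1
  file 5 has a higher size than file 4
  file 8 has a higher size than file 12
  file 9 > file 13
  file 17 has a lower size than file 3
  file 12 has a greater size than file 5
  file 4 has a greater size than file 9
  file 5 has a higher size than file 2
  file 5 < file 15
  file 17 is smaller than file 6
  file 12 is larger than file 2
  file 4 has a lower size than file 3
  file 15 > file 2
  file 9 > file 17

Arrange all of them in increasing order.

file 1 < file 17 < file 6 < file 2 < file 13 < file 9 < file 4 < file 5 < file 12 < file 8 < file 3 < file 15

Each adjacent pair is fixed by a given relation: file 1 < file 17; file 17 < file 6; file 6 < file 2; file 2 < file 13; file 13 < file 9; file 9 < file 4; file 4 < file 5; file 5 < file 12; file 12 < file 8; file 8 < file 3; file 3 < file 15. Chaining them end to end gives the full order.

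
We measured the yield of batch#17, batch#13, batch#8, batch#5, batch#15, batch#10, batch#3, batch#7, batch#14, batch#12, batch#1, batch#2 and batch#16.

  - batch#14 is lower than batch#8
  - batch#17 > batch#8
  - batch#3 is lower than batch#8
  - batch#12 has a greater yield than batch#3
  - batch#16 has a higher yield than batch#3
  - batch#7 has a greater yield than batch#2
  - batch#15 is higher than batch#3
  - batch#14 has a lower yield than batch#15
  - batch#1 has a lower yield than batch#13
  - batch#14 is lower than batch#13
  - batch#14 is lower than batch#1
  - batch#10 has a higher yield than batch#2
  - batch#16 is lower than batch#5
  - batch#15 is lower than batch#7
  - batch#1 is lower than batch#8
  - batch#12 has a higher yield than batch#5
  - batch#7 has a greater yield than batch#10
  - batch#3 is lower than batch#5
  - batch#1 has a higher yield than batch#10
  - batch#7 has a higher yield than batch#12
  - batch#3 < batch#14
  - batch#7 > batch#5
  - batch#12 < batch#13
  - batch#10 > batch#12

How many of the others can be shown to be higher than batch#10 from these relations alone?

From batch#10 the given relations immediately reach batch#1, batch#7.
From those, batch#8, batch#13 — 4 in total.
From those, batch#17 — 5 in total.
Nothing else is reachable above batch#10; 5 in all.

5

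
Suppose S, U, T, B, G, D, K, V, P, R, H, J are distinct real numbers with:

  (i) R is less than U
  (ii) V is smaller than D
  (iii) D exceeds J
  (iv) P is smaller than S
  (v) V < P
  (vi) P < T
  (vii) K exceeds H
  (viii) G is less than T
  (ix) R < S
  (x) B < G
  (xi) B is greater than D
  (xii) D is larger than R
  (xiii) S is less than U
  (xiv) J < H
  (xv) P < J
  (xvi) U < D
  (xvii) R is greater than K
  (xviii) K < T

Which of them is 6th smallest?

Chaining the given pairs: V < P < J < H < K < R < S < U < D < B < G < T.
Counting 6 from the smallest end gives R.

R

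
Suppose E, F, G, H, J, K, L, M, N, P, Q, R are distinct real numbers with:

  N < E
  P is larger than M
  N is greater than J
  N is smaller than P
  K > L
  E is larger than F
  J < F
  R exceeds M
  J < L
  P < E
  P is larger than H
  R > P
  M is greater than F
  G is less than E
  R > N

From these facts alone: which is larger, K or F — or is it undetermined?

undetermined

Following every chain through F: above F we get M, P, R, E; below F we get J.
K is not reached, and no chain runs the other way from K to F.
So the given relations leave the order of F and K undetermined.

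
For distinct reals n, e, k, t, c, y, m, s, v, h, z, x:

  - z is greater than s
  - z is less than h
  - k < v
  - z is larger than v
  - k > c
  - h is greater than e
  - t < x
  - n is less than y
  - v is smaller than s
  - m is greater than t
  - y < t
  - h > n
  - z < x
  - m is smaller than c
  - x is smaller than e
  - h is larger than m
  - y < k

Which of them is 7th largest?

k

Piecing the relations together gives one ordering: n < y < t < m < c < k < v < s < z < x < e < h.
Counting 7 from the largest end gives k.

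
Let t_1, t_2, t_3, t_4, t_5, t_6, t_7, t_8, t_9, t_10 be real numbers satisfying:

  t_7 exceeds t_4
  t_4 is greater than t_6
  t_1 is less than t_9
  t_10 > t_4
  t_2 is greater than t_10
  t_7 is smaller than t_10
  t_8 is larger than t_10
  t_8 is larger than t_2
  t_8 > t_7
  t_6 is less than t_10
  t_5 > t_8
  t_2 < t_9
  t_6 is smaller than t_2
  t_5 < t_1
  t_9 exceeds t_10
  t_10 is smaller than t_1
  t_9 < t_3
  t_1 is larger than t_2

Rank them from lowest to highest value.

Nothing is placed below t_6, so it is least; from there t_6 < t_4; t_4 < t_7; t_7 < t_10; t_10 < t_2; t_2 < t_8; t_8 < t_5; t_5 < t_1; t_1 < t_9; t_9 < t_3, each given directly.

t_6 < t_4 < t_7 < t_10 < t_2 < t_8 < t_5 < t_1 < t_9 < t_3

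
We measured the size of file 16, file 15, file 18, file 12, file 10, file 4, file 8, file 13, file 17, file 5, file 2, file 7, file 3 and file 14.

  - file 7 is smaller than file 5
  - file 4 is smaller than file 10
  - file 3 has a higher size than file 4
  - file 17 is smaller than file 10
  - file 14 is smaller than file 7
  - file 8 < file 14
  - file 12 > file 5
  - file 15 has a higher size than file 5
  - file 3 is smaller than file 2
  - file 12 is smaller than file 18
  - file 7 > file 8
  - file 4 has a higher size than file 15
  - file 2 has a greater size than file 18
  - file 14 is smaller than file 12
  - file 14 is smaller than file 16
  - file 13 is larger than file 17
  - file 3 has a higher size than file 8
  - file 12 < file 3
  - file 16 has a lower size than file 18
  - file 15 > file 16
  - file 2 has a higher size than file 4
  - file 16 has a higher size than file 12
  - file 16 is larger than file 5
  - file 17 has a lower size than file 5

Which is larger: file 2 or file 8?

file 2

The relevant relations are file 8 < file 14; file 14 < file 7; file 7 < file 5; file 5 < file 12; file 12 < file 16; file 16 < file 15; file 15 < file 4; file 4 < file 3; file 3 < file 2.
Chaining these gives file 8 < file 14 < file 7 < file 5 < file 12 < file 16 < file 15 < file 4 < file 3 < file 2.
So file 8 < file 2; file 2 is the larger of the two.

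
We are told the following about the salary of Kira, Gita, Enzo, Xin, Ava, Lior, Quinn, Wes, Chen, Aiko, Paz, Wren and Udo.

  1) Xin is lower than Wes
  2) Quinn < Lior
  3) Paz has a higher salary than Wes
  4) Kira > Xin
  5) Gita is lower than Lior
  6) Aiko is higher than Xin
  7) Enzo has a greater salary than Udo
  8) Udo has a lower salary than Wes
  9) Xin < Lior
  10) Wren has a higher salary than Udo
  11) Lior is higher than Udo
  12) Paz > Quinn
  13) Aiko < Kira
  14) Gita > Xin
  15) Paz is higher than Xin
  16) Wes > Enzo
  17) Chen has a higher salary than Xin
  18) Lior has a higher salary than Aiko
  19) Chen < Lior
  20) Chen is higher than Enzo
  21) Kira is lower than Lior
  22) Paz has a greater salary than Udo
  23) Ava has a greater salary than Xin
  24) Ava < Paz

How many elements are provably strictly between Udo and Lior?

2

The relations place Udo below Lior. An element lies strictly between them when it is forced above Udo and also forced below Lior.
Above Udo: {Wren, Enzo, Chen, Wes, Paz}. Below Lior: {Xin, Aiko, Kira, Enzo, Quinn, Gita, Chen}.
Intersection: {Enzo, Chen} — 2.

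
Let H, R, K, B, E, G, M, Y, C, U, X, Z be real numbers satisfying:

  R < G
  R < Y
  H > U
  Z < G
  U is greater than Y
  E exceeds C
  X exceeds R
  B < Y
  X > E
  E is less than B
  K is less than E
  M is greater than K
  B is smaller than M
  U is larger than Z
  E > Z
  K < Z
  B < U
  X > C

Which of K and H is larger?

H

K < Z < E < B < Y < U < H, by transitivity through Z, E, B, Y, U.
So K < H; H is the larger of the two.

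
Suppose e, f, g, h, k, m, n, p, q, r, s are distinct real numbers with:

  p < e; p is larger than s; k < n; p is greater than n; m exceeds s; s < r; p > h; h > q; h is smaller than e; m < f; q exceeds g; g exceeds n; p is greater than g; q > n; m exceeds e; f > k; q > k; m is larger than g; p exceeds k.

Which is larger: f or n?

Following the relations from n: n < g < q < h < p < e < m < f.
So n < f; f is the larger of the two.

f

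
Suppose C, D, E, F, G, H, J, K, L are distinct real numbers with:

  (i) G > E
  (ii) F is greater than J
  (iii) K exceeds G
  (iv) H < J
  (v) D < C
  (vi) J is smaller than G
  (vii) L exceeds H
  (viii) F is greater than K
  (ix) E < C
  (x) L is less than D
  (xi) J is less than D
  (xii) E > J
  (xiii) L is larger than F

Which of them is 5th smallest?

Chaining the given pairs: H < J < E < G < K < F < L < D < C.
The 5th smallest is K.

K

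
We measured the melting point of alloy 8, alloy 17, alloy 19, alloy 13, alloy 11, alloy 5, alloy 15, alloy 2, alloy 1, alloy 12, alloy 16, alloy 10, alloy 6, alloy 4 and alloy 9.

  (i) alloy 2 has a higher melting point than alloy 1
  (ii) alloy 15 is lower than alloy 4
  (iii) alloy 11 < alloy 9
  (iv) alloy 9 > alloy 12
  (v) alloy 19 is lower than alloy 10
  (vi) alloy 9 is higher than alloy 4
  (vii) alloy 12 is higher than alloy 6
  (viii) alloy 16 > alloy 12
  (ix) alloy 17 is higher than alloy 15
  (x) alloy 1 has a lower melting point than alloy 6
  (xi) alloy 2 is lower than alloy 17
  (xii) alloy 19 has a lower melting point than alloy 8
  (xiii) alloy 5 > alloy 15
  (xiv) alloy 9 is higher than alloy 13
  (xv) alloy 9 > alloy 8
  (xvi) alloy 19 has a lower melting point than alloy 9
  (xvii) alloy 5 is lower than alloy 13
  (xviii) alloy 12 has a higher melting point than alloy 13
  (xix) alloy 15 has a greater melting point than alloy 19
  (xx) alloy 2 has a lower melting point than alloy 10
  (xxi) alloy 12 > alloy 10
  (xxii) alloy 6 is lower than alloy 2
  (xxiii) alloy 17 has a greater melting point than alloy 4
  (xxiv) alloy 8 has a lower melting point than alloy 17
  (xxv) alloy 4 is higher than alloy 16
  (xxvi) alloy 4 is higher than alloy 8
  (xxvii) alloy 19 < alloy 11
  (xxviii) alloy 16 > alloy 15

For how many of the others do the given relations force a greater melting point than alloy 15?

Directly above alloy 15: alloy 5, alloy 16, alloy 4, alloy 17.
One step further: alloy 13, alloy 9 (6 so far).
One step further: alloy 12 (7 so far).
Nothing else is reachable above alloy 15; 7 in all.

7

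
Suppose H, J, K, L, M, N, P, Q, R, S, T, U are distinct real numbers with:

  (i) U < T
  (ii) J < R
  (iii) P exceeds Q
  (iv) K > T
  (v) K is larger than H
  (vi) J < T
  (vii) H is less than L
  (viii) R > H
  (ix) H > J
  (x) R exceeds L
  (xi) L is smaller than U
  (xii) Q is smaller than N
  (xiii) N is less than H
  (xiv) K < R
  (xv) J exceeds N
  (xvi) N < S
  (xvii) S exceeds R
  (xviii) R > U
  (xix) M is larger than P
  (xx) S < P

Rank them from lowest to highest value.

Q < N < J < H < L < U < T < K < R < S < P < M

Nothing is placed below Q, so it is least; from there Q < N; N < J; J < H; H < L; L < U; U < T; T < K; K < R; R < S; S < P; P < M, each given directly.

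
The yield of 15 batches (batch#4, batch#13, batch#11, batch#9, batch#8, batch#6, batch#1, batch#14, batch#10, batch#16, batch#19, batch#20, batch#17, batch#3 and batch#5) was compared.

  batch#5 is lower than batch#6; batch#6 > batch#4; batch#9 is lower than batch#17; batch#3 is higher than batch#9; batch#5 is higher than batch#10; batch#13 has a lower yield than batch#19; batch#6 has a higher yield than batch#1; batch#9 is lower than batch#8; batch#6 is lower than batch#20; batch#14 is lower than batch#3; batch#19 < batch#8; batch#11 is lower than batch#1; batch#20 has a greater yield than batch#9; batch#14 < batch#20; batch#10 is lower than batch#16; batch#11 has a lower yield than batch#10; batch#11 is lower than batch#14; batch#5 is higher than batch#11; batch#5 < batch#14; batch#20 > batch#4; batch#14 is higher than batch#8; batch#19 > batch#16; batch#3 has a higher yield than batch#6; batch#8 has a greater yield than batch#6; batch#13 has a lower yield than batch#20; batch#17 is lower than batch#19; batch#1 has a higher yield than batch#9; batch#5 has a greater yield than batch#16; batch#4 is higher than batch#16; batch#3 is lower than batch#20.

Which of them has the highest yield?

batch#20

batch#9 is not greatest since batch#9 < batch#1; batch#11 is not greatest since batch#11 < batch#5; batch#10 is not greatest since batch#10 < batch#16; batch#17 is not greatest since batch#17 < batch#19; batch#13 is not greatest since batch#13 < batch#19; batch#16 is not greatest since batch#16 < batch#4; batch#19 is not greatest since batch#19 < batch#8; batch#4 is not greatest since batch#4 < batch#6; batch#1 is not greatest since batch#1 < batch#6; batch#5 is not greatest since batch#5 < batch#6; batch#6 is not greatest since batch#6 < batch#8; batch#8 is not greatest since batch#8 < batch#14; batch#14 is not greatest since batch#14 < batch#3; batch#3 is not greatest since batch#3 < batch#20.
Only batch#20 has nothing above it, so batch#20 is the highest yield.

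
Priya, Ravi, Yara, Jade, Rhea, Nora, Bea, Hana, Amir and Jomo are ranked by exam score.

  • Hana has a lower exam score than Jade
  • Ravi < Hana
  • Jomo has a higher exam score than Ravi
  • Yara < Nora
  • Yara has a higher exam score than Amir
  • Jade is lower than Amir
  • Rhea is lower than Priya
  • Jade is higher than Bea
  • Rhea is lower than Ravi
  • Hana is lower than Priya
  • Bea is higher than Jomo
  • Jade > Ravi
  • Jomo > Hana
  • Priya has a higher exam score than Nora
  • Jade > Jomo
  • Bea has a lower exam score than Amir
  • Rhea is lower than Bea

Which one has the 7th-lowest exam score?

Chaining the given pairs: Rhea < Ravi < Hana < Jomo < Bea < Jade < Amir < Yara < Nora < Priya.
The 7th smallest is Amir.

Amir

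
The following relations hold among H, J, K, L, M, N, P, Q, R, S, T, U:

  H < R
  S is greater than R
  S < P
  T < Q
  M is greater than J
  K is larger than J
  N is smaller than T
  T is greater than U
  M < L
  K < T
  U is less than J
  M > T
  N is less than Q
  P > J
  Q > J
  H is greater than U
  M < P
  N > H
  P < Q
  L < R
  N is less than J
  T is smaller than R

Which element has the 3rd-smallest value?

N

Piecing the relations together gives one ordering: U < H < N < J < K < T < M < L < R < S < P < Q.
The 3rd smallest is N.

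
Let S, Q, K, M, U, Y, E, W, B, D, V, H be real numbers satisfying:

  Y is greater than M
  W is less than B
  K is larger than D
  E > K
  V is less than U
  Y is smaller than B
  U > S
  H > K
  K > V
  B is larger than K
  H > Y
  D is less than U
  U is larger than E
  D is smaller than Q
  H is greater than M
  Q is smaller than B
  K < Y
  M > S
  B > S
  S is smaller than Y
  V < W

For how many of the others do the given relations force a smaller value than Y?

The elements the relations force below Y are D, S, V, K, M — no chain reaches any other.
That is 5.

5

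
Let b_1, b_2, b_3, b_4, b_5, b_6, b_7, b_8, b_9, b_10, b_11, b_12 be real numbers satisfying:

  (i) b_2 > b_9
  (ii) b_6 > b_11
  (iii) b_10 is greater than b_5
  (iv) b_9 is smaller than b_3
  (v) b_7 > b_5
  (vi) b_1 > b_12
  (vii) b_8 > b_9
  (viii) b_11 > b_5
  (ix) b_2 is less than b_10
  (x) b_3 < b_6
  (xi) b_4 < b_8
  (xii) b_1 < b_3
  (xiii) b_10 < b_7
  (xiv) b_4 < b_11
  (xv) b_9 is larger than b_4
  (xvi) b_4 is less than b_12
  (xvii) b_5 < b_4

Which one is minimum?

b_5

b_4 is not least since b_5 < b_4; b_9 is not least since b_4 < b_9; b_2 is not least since b_9 < b_2; b_8 is not least since b_9 < b_8; b_12 is not least since b_4 < b_12; b_11 is not least since b_5 < b_11; b_1 is not least since b_12 < b_1; b_10 is not least since b_2 < b_10; b_3 is not least since b_9 < b_3; b_6 is not least since b_3 < b_6; b_7 is not least since b_5 < b_7.
Only b_5 has nothing below it, so b_5 is the minimum.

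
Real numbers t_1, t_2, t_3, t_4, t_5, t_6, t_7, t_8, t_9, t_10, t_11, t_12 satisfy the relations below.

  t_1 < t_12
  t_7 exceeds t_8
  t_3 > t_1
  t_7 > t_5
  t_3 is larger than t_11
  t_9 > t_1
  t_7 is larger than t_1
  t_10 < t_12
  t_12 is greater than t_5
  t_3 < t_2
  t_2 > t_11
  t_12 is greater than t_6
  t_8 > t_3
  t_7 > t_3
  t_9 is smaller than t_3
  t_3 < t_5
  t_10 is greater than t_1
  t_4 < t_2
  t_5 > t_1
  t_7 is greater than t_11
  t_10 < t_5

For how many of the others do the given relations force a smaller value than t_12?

7

Directly below t_12: t_1, t_10, t_5, t_6.
One step further: t_3 (5 so far).
One step further: t_11, t_9 (7 so far).
No other element is forced below t_12 by the given relations, so the count is 7.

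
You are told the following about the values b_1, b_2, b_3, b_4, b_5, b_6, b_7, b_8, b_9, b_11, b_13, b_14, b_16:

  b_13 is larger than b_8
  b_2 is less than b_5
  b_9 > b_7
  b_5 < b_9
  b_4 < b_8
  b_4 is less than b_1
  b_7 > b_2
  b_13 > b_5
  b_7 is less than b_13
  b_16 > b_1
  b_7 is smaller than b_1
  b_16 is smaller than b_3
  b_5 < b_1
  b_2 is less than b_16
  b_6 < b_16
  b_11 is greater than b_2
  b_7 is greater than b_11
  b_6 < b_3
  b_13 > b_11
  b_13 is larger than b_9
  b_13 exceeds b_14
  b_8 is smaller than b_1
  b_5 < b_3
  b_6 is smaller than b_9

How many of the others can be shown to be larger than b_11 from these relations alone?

From b_11 the given relations immediately reach b_7, b_13.
From those, b_1, b_9 — 4 in total.
From those, b_16 — 5 in total.
From those, b_3 — 6 in total.
Nothing else is reachable above b_11; 6 in all.

6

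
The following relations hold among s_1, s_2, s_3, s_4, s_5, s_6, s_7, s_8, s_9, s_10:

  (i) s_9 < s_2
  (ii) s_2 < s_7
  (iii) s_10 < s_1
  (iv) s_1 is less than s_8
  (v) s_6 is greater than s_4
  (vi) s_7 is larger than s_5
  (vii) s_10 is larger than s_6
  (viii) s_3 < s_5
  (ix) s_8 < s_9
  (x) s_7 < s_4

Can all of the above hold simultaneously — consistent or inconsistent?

Chaining the given relations yields s_7 < s_4 < s_6 < s_10 < s_1 < s_8 < s_9 < s_2, so s_7 < s_2. But one relation states s_2 < s_7. These cannot both hold.

inconsistent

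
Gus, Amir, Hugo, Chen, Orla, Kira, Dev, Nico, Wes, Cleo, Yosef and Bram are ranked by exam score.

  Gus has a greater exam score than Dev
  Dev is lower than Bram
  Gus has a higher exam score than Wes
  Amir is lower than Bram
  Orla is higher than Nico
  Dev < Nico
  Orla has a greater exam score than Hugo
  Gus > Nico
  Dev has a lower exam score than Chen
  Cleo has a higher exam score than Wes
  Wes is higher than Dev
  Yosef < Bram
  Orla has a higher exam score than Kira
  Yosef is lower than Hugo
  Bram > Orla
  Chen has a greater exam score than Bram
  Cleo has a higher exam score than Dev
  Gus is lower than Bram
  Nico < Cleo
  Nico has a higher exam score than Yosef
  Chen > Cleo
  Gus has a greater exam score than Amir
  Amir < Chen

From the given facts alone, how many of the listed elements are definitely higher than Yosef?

7

Directly above Yosef: Hugo, Nico, Bram.
One step further: Cleo, Gus, Orla, Chen (7 so far).
No other element is forced above Yosef by the given relations, so the count is 7.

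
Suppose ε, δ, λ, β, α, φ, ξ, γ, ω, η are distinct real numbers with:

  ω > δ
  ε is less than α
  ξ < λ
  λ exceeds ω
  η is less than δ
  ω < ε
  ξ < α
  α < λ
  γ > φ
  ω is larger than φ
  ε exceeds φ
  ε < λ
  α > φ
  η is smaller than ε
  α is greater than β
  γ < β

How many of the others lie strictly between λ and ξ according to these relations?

Chaining upward from ξ reaches: α.
Chaining downward from λ reaches: η, δ, φ, γ, β, ω, ε, α.
Strictly between ξ and λ are those in both lists: α — 1 element.

1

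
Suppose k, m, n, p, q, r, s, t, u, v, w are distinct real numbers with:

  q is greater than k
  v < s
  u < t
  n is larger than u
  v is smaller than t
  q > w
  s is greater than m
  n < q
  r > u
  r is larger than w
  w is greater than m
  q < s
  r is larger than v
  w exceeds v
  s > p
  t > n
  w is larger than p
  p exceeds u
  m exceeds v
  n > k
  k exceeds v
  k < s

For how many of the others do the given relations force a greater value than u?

From u the given relations immediately reach n, p, t, r.
From those, w, q, s — 7 in total.
No other element is forced above u by the given relations, so the count is 7.

7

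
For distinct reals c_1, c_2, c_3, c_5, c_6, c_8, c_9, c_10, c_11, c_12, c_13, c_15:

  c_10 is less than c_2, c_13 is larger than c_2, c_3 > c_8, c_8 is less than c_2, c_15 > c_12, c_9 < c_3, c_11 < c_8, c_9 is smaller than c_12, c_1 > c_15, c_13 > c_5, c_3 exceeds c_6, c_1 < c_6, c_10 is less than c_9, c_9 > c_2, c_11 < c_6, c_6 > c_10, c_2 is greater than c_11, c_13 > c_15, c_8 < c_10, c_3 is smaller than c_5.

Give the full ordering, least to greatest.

c_11 < c_8 < c_10 < c_2 < c_9 < c_12 < c_15 < c_1 < c_6 < c_3 < c_5 < c_13

Nothing is placed below c_11, so it is least; from there c_11 < c_8; c_8 < c_10; c_10 < c_2; c_2 < c_9; c_9 < c_12; c_12 < c_15; c_15 < c_1; c_1 < c_6; c_6 < c_3; c_3 < c_5; c_5 < c_13, each given directly.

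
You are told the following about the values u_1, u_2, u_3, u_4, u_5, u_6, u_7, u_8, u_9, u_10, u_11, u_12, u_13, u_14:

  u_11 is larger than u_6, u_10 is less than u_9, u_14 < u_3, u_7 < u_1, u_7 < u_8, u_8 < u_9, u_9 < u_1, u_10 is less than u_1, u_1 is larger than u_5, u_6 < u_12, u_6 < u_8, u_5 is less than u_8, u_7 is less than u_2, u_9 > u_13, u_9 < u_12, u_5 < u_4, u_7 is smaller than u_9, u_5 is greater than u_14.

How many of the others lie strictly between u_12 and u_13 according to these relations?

Chaining upward from u_13 reaches: u_9, u_1.
Chaining downward from u_12 reaches: u_7, u_6, u_14, u_5, u_8, u_10, u_9.
Strictly between u_13 and u_12 are those in both lists: u_9 — 1 element.

1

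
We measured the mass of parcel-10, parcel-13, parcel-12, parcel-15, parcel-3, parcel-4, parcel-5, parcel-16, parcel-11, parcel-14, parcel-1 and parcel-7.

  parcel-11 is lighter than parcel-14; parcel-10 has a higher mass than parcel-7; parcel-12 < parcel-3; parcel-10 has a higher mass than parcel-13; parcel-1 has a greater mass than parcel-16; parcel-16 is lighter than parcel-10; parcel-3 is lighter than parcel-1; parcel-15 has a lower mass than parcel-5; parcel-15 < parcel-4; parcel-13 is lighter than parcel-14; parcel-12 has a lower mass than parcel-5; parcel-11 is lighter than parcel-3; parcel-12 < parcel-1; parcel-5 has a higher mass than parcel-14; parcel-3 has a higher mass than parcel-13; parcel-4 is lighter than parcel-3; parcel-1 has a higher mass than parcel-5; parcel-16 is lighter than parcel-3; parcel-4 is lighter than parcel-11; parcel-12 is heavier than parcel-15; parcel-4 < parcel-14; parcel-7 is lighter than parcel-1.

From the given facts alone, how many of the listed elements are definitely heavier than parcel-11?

4

The elements the relations force above parcel-11 are parcel-14, parcel-5, parcel-3, parcel-1 — no chain reaches any other.
That is 4.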